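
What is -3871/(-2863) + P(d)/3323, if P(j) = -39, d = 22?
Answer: 1821668/1359107 ≈ 1.3403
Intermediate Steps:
-3871/(-2863) + P(d)/3323 = -3871/(-2863) - 39/3323 = -3871*(-1/2863) - 39*1/3323 = 553/409 - 39/3323 = 1821668/1359107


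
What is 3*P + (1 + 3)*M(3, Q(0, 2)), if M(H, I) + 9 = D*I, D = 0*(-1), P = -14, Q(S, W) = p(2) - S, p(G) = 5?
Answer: -78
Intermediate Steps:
Q(S, W) = 5 - S
D = 0
M(H, I) = -9 (M(H, I) = -9 + 0*I = -9 + 0 = -9)
3*P + (1 + 3)*M(3, Q(0, 2)) = 3*(-14) + (1 + 3)*(-9) = -42 + 4*(-9) = -42 - 36 = -78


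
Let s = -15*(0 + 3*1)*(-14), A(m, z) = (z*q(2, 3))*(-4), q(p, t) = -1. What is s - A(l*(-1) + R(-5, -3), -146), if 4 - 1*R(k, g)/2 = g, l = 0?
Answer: 1214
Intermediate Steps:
R(k, g) = 8 - 2*g
A(m, z) = 4*z (A(m, z) = (z*(-1))*(-4) = -z*(-4) = 4*z)
s = 630 (s = -15*(0 + 3)*(-14) = -15*3*(-14) = -45*(-14) = 630)
s - A(l*(-1) + R(-5, -3), -146) = 630 - 4*(-146) = 630 - 1*(-584) = 630 + 584 = 1214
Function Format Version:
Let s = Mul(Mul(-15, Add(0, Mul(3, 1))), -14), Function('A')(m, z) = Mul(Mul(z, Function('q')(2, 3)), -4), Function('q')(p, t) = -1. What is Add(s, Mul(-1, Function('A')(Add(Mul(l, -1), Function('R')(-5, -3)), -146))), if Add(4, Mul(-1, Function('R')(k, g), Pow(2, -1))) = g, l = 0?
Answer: 1214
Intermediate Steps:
Function('R')(k, g) = Add(8, Mul(-2, g))
Function('A')(m, z) = Mul(4, z) (Function('A')(m, z) = Mul(Mul(z, -1), -4) = Mul(Mul(-1, z), -4) = Mul(4, z))
s = 630 (s = Mul(Mul(-15, Add(0, 3)), -14) = Mul(Mul(-15, 3), -14) = Mul(-45, -14) = 630)
Add(s, Mul(-1, Function('A')(Add(Mul(l, -1), Function('R')(-5, -3)), -146))) = Add(630, Mul(-1, Mul(4, -146))) = Add(630, Mul(-1, -584)) = Add(630, 584) = 1214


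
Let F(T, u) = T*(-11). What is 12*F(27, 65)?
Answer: -3564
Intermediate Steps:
F(T, u) = -11*T
12*F(27, 65) = 12*(-11*27) = 12*(-297) = -3564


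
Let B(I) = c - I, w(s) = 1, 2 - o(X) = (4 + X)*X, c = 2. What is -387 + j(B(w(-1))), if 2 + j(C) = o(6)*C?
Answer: -447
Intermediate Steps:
o(X) = 2 - X*(4 + X) (o(X) = 2 - (4 + X)*X = 2 - X*(4 + X))
B(I) = 2 - I
j(C) = -2 - 58*C (j(C) = -2 + (2 - 1*6² - 4*6)*C = -2 + (2 - 1*36 - 24)*C = -2 + (2 - 36 - 24)*C = -2 - 58*C)
-387 + j(B(w(-1))) = -387 + (-2 - 58*(2 - 1*1)) = -387 + (-2 - 58*(2 - 1)) = -387 + (-2 - 58*1) = -387 + (-2 - 58) = -387 - 60 = -447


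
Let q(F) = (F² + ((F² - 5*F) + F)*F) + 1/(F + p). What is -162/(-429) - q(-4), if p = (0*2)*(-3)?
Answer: 64423/572 ≈ 112.63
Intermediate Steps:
p = 0 (p = 0*(-3) = 0)
q(F) = 1/F + F² + F*(F² - 4*F) (q(F) = (F² + ((F² - 5*F) + F)*F) + 1/(F + 0) = (F² + (F² - 4*F)*F) + 1/F = (F² + F*(F² - 4*F)) + 1/F = 1/F + F² + F*(F² - 4*F))
-162/(-429) - q(-4) = -162/(-429) - (1 + (-4)⁴ - 3*(-4)³)/(-4) = -162*(-1/429) - (-1)*(1 + 256 - 3*(-64))/4 = 54/143 - (-1)*(1 + 256 + 192)/4 = 54/143 - (-1)*449/4 = 54/143 - 1*(-449/4) = 54/143 + 449/4 = 64423/572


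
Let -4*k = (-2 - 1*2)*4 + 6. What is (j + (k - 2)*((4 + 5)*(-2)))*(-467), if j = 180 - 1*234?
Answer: 29421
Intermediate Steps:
k = 5/2 (k = -((-2 - 1*2)*4 + 6)/4 = -((-2 - 2)*4 + 6)/4 = -(-4*4 + 6)/4 = -(-16 + 6)/4 = -1/4*(-10) = 5/2 ≈ 2.5000)
j = -54 (j = 180 - 234 = -54)
(j + (k - 2)*((4 + 5)*(-2)))*(-467) = (-54 + (5/2 - 2)*((4 + 5)*(-2)))*(-467) = (-54 + (9*(-2))/2)*(-467) = (-54 + (1/2)*(-18))*(-467) = (-54 - 9)*(-467) = -63*(-467) = 29421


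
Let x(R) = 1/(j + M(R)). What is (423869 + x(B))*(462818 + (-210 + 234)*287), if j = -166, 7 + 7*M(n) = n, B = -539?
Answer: 24289444891855/122 ≈ 1.9909e+11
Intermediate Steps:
M(n) = -1 + n/7
x(R) = 1/(-167 + R/7) (x(R) = 1/(-166 + (-1 + R/7)) = 1/(-167 + R/7))
(423869 + x(B))*(462818 + (-210 + 234)*287) = (423869 + 7/(-1169 - 539))*(462818 + (-210 + 234)*287) = (423869 + 7/(-1708))*(462818 + 24*287) = (423869 + 7*(-1/1708))*(462818 + 6888) = (423869 - 1/244)*469706 = (103424035/244)*469706 = 24289444891855/122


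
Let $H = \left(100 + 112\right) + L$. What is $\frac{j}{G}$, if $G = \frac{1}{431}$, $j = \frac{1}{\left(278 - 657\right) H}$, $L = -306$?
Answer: $\frac{431}{35626} \approx 0.012098$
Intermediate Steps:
$H = -94$ ($H = \left(100 + 112\right) - 306 = 212 - 306 = -94$)
$j = \frac{1}{35626}$ ($j = \frac{1}{\left(278 - 657\right) \left(-94\right)} = \frac{1}{-379} \left(- \frac{1}{94}\right) = \left(- \frac{1}{379}\right) \left(- \frac{1}{94}\right) = \frac{1}{35626} \approx 2.8069 \cdot 10^{-5}$)
$G = \frac{1}{431} \approx 0.0023202$
$\frac{j}{G} = \frac{\frac{1}{\frac{1}{431}}}{35626} = \frac{1}{35626} \cdot 431 = \frac{431}{35626}$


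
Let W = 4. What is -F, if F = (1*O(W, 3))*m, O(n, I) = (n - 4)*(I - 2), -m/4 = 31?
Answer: 0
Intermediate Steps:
m = -124 (m = -4*31 = -124)
O(n, I) = (-4 + n)*(-2 + I)
F = 0 (F = (1*(8 - 4*3 - 2*4 + 3*4))*(-124) = (1*(8 - 12 - 8 + 12))*(-124) = (1*0)*(-124) = 0*(-124) = 0)
-F = -1*0 = 0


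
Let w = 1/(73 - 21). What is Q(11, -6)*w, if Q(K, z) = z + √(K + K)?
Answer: -3/26 + √22/52 ≈ -0.025184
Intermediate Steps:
w = 1/52 ≈ 0.019231
Q(K, z) = z + √2*√K (Q(K, z) = z + √(2*K) = z + √2*√K)
Q(11, -6)*w = (-6 + √2*√11)*(1/52) = (-6 + √22)*(1/52) = -3/26 + √22/52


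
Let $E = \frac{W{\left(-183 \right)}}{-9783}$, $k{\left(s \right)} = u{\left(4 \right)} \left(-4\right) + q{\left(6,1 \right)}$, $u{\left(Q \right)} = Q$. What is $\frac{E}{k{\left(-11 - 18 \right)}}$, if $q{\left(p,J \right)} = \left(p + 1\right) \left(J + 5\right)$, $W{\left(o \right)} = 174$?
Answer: $- \frac{29}{42393} \approx -0.00068408$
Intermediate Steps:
$q{\left(p,J \right)} = \left(1 + p\right) \left(5 + J\right)$
$k{\left(s \right)} = 26$ ($k{\left(s \right)} = 4 \left(-4\right) + \left(5 + 1 + 5 \cdot 6 + 1 \cdot 6\right) = -16 + \left(5 + 1 + 30 + 6\right) = -16 + 42 = 26$)
$E = - \frac{58}{3261}$ ($E = \frac{174}{-9783} = 174 \left(- \frac{1}{9783}\right) = - \frac{58}{3261} \approx -0.017786$)
$\frac{E}{k{\left(-11 - 18 \right)}} = - \frac{58}{3261 \cdot 26} = \left(- \frac{58}{3261}\right) \frac{1}{26} = - \frac{29}{42393}$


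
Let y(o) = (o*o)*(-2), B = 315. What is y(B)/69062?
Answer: -14175/4933 ≈ -2.8735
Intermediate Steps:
y(o) = -2*o**2 (y(o) = o**2*(-2) = -2*o**2)
y(B)/69062 = -2*315**2/69062 = -2*99225*(1/69062) = -198450*1/69062 = -14175/4933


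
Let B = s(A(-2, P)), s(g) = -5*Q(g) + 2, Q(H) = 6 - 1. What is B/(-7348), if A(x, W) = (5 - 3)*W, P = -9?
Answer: 23/7348 ≈ 0.0031301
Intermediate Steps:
Q(H) = 5
A(x, W) = 2*W
s(g) = -23 (s(g) = -5*5 + 2 = -25 + 2 = -23)
B = -23
B/(-7348) = -23/(-7348) = -23*(-1/7348) = 23/7348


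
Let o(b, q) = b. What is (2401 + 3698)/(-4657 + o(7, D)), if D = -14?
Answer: -2033/1550 ≈ -1.3116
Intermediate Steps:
(2401 + 3698)/(-4657 + o(7, D)) = (2401 + 3698)/(-4657 + 7) = 6099/(-4650) = 6099*(-1/4650) = -2033/1550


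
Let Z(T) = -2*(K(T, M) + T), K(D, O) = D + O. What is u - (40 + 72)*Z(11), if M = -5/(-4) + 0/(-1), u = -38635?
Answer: -33427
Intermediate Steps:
M = 5/4 (M = -5*(-¼) + 0*(-1) = 5/4 + 0 = 5/4 ≈ 1.2500)
Z(T) = -5/2 - 4*T (Z(T) = -2*((T + 5/4) + T) = -2*((5/4 + T) + T) = -2*(5/4 + 2*T) = -5/2 - 4*T)
u - (40 + 72)*Z(11) = -38635 - (40 + 72)*(-5/2 - 4*11) = -38635 - 112*(-5/2 - 44) = -38635 - 112*(-93)/2 = -38635 - 1*(-5208) = -38635 + 5208 = -33427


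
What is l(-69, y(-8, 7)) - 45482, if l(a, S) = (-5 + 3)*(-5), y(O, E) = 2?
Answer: -45472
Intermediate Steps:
l(a, S) = 10 (l(a, S) = -2*(-5) = 10)
l(-69, y(-8, 7)) - 45482 = 10 - 45482 = -45472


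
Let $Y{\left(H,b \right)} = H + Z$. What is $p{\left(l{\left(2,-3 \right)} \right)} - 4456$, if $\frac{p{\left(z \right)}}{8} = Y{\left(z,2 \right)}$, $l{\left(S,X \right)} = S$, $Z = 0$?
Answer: $-4440$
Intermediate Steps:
$Y{\left(H,b \right)} = H$ ($Y{\left(H,b \right)} = H + 0 = H$)
$p{\left(z \right)} = 8 z$
$p{\left(l{\left(2,-3 \right)} \right)} - 4456 = 8 \cdot 2 - 4456 = 16 - 4456 = -4440$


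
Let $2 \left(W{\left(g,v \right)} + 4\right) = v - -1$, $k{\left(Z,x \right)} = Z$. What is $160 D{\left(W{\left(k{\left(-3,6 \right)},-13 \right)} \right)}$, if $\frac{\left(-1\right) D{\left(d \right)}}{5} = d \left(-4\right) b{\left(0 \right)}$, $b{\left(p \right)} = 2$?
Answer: $-64000$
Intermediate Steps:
$W{\left(g,v \right)} = - \frac{7}{2} + \frac{v}{2}$ ($W{\left(g,v \right)} = -4 + \frac{v - -1}{2} = -4 + \frac{v + 1}{2} = -4 + \frac{1 + v}{2} = -4 + \left(\frac{1}{2} + \frac{v}{2}\right) = - \frac{7}{2} + \frac{v}{2}$)
$D{\left(d \right)} = 40 d$ ($D{\left(d \right)} = - 5 d \left(-4\right) 2 = - 5 - 4 d 2 = - 5 \left(- 8 d\right) = 40 d$)
$160 D{\left(W{\left(k{\left(-3,6 \right)},-13 \right)} \right)} = 160 \cdot 40 \left(- \frac{7}{2} + \frac{1}{2} \left(-13\right)\right) = 160 \cdot 40 \left(- \frac{7}{2} - \frac{13}{2}\right) = 160 \cdot 40 \left(-10\right) = 160 \left(-400\right) = -64000$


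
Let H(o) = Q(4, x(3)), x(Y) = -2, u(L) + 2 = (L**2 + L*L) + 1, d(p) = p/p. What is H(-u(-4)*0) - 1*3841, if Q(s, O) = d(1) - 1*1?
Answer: -3841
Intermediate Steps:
d(p) = 1
u(L) = -1 + 2*L**2 (u(L) = -2 + ((L**2 + L*L) + 1) = -2 + ((L**2 + L**2) + 1) = -2 + (2*L**2 + 1) = -2 + (1 + 2*L**2) = -1 + 2*L**2)
Q(s, O) = 0 (Q(s, O) = 1 - 1*1 = 1 - 1 = 0)
H(o) = 0
H(-u(-4)*0) - 1*3841 = 0 - 1*3841 = 0 - 3841 = -3841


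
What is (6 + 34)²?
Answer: 1600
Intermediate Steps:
(6 + 34)² = 40² = 1600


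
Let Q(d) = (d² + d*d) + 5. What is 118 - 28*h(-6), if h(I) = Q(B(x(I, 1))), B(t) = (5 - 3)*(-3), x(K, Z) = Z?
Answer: -2038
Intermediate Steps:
B(t) = -6 (B(t) = 2*(-3) = -6)
Q(d) = 5 + 2*d² (Q(d) = (d² + d²) + 5 = 2*d² + 5 = 5 + 2*d²)
h(I) = 77 (h(I) = 5 + 2*(-6)² = 5 + 2*36 = 5 + 72 = 77)
118 - 28*h(-6) = 118 - 28*77 = 118 - 2156 = -2038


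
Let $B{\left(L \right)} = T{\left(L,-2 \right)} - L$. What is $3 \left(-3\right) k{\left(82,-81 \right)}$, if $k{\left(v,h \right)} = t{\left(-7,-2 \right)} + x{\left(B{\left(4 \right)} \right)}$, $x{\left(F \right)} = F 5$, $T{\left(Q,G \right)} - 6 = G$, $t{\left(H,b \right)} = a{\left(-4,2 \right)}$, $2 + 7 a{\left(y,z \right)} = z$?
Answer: $0$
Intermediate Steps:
$a{\left(y,z \right)} = - \frac{2}{7} + \frac{z}{7}$
$t{\left(H,b \right)} = 0$ ($t{\left(H,b \right)} = - \frac{2}{7} + \frac{1}{7} \cdot 2 = - \frac{2}{7} + \frac{2}{7} = 0$)
$T{\left(Q,G \right)} = 6 + G$
$B{\left(L \right)} = 4 - L$ ($B{\left(L \right)} = \left(6 - 2\right) - L = 4 - L$)
$x{\left(F \right)} = 5 F$
$k{\left(v,h \right)} = 0$ ($k{\left(v,h \right)} = 0 + 5 \left(4 - 4\right) = 0 + 5 \cdot 0 = 0 + 0 = 0$)
$3 \left(-3\right) k{\left(82,-81 \right)} = 3 \left(-3\right) 0 = \left(-9\right) 0 = 0$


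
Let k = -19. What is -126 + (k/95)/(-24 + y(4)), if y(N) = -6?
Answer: -18899/150 ≈ -125.99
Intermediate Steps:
-126 + (k/95)/(-24 + y(4)) = -126 + (-19/95)/(-24 - 6) = -126 + (-19*1/95)/(-30) = -126 - 1/30*(-⅕) = -126 + 1/150 = -18899/150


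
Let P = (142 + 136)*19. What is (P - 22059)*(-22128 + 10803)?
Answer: 189999525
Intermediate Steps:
P = 5282 (P = 278*19 = 5282)
(P - 22059)*(-22128 + 10803) = (5282 - 22059)*(-22128 + 10803) = -16777*(-11325) = 189999525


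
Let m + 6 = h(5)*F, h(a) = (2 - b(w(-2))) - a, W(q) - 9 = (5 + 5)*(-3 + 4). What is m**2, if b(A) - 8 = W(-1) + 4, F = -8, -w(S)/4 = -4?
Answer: 70756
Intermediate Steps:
w(S) = 16 (w(S) = -4*(-4) = 16)
W(q) = 19 (W(q) = 9 + (5 + 5)*(-3 + 4) = 9 + 10*1 = 9 + 10 = 19)
b(A) = 31 (b(A) = 8 + (19 + 4) = 8 + 23 = 31)
h(a) = -29 - a (h(a) = (2 - 1*31) - a = (2 - 31) - a = -29 - a)
m = 266 (m = -6 + (-29 - 1*5)*(-8) = -6 + (-29 - 5)*(-8) = -6 - 34*(-8) = -6 + 272 = 266)
m**2 = 266**2 = 70756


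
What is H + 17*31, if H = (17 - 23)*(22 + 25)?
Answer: 245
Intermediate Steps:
H = -282 (H = -6*47 = -282)
H + 17*31 = -282 + 17*31 = -282 + 527 = 245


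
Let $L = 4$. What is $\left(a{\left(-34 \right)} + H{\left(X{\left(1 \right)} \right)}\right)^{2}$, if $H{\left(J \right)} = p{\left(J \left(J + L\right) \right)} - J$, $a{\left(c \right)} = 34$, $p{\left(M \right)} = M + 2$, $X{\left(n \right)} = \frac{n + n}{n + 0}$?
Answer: $2116$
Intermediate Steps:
$X{\left(n \right)} = 2$ ($X{\left(n \right)} = \frac{2 n}{n} = 2$)
$p{\left(M \right)} = 2 + M$
$H{\left(J \right)} = 2 - J + J \left(4 + J\right)$ ($H{\left(J \right)} = \left(2 + J \left(J + 4\right)\right) - J = \left(2 + J \left(4 + J\right)\right) - J = 2 - J + J \left(4 + J\right)$)
$\left(a{\left(-34 \right)} + H{\left(X{\left(1 \right)} \right)}\right)^{2} = \left(34 + \left(2 - 2 + 2 \left(4 + 2\right)\right)\right)^{2} = \left(34 + \left(2 - 2 + 2 \cdot 6\right)\right)^{2} = \left(34 + \left(2 - 2 + 12\right)\right)^{2} = \left(34 + 12\right)^{2} = 46^{2} = 2116$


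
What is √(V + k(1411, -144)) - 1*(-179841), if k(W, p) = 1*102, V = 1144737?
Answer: 179841 + √1144839 ≈ 1.8091e+5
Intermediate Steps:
k(W, p) = 102
√(V + k(1411, -144)) - 1*(-179841) = √(1144737 + 102) - 1*(-179841) = √1144839 + 179841 = 179841 + √1144839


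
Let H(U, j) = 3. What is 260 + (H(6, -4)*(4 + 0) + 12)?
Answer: 284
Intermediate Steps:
260 + (H(6, -4)*(4 + 0) + 12) = 260 + (3*(4 + 0) + 12) = 260 + (3*4 + 12) = 260 + (12 + 12) = 260 + 24 = 284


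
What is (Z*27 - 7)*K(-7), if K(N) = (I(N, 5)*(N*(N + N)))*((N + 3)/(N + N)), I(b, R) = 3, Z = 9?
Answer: 19824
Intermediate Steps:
K(N) = 3*N*(3 + N) (K(N) = (3*(N*(N + N)))*((N + 3)/(N + N)) = (3*(N*(2*N)))*((3 + N)/((2*N))) = (3*(2*N²))*((3 + N)*(1/(2*N))) = (6*N²)*((3 + N)/(2*N)) = 3*N*(3 + N))
(Z*27 - 7)*K(-7) = (9*27 - 7)*(3*(-7)*(3 - 7)) = (243 - 7)*(3*(-7)*(-4)) = 236*84 = 19824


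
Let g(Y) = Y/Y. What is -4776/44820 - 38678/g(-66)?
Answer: -144462728/3735 ≈ -38678.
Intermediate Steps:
g(Y) = 1
-4776/44820 - 38678/g(-66) = -4776/44820 - 38678/1 = -4776*1/44820 - 38678*1 = -398/3735 - 38678 = -144462728/3735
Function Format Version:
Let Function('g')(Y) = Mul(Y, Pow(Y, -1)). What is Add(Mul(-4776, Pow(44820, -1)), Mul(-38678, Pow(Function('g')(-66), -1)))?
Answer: Rational(-144462728, 3735) ≈ -38678.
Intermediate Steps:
Function('g')(Y) = 1
Add(Mul(-4776, Pow(44820, -1)), Mul(-38678, Pow(Function('g')(-66), -1))) = Add(Mul(-4776, Pow(44820, -1)), Mul(-38678, Pow(1, -1))) = Add(Mul(-4776, Rational(1, 44820)), Mul(-38678, 1)) = Add(Rational(-398, 3735), -38678) = Rational(-144462728, 3735)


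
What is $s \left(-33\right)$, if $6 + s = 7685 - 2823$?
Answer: $-160248$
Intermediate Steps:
$s = 4856$ ($s = -6 + \left(7685 - 2823\right) = -6 + 4862 = 4856$)
$s \left(-33\right) = 4856 \left(-33\right) = -160248$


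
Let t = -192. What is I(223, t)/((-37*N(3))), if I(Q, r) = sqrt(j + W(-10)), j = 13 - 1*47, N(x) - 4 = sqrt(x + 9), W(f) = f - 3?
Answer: -I*sqrt(47)/37 + I*sqrt(141)/74 ≈ -0.024824*I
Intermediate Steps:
W(f) = -3 + f
N(x) = 4 + sqrt(9 + x) (N(x) = 4 + sqrt(x + 9) = 4 + sqrt(9 + x))
j = -34 (j = 13 - 47 = -34)
I(Q, r) = I*sqrt(47) (I(Q, r) = sqrt(-34 + (-3 - 10)) = sqrt(-34 - 13) = sqrt(-47) = I*sqrt(47))
I(223, t)/((-37*N(3))) = (I*sqrt(47))/((-37*(4 + sqrt(9 + 3)))) = (I*sqrt(47))/((-37*(4 + sqrt(12)))) = (I*sqrt(47))/((-37*(4 + 2*sqrt(3)))) = (I*sqrt(47))/(-148 - 74*sqrt(3)) = I*sqrt(47)/(-148 - 74*sqrt(3))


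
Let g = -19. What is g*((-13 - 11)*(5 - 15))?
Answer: -4560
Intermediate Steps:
g*((-13 - 11)*(5 - 15)) = -19*(-13 - 11)*(5 - 15) = -(-456)*(-10) = -19*240 = -4560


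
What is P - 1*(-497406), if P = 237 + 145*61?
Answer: 506488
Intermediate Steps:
P = 9082 (P = 237 + 8845 = 9082)
P - 1*(-497406) = 9082 - 1*(-497406) = 9082 + 497406 = 506488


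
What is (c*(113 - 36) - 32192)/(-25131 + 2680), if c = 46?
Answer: 28650/22451 ≈ 1.2761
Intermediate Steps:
(c*(113 - 36) - 32192)/(-25131 + 2680) = (46*(113 - 36) - 32192)/(-25131 + 2680) = (46*77 - 32192)/(-22451) = (3542 - 32192)*(-1/22451) = -28650*(-1/22451) = 28650/22451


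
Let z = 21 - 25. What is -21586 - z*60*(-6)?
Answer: -23026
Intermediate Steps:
z = -4
-21586 - z*60*(-6) = -21586 - (-4*60)*(-6) = -21586 - (-240)*(-6) = -21586 - 1*1440 = -21586 - 1440 = -23026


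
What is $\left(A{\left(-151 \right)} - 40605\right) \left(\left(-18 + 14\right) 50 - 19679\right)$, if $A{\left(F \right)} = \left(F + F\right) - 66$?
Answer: $814502267$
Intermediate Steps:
$A{\left(F \right)} = -66 + 2 F$ ($A{\left(F \right)} = 2 F - 66 = -66 + 2 F$)
$\left(A{\left(-151 \right)} - 40605\right) \left(\left(-18 + 14\right) 50 - 19679\right) = \left(\left(-66 + 2 \left(-151\right)\right) - 40605\right) \left(\left(-18 + 14\right) 50 - 19679\right) = \left(\left(-66 - 302\right) - 40605\right) \left(\left(-4\right) 50 - 19679\right) = \left(-368 - 40605\right) \left(-200 - 19679\right) = \left(-40973\right) \left(-19879\right) = 814502267$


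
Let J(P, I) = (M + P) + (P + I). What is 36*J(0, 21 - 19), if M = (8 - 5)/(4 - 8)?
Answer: 45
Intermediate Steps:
M = -¾ (M = 3/(-4) = 3*(-¼) = -¾ ≈ -0.75000)
J(P, I) = -¾ + I + 2*P (J(P, I) = (-¾ + P) + (P + I) = (-¾ + P) + (I + P) = -¾ + I + 2*P)
36*J(0, 21 - 19) = 36*(-¾ + (21 - 19) + 2*0) = 36*(-¾ + 2 + 0) = 36*(5/4) = 45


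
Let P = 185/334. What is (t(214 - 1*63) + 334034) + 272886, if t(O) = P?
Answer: 202711465/334 ≈ 6.0692e+5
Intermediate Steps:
P = 185/334 (P = 185*(1/334) = 185/334 ≈ 0.55389)
t(O) = 185/334
(t(214 - 1*63) + 334034) + 272886 = (185/334 + 334034) + 272886 = 111567541/334 + 272886 = 202711465/334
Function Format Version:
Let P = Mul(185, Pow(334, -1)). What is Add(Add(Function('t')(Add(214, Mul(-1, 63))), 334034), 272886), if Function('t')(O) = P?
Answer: Rational(202711465, 334) ≈ 6.0692e+5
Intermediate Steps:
P = Rational(185, 334) (P = Mul(185, Rational(1, 334)) = Rational(185, 334) ≈ 0.55389)
Function('t')(O) = Rational(185, 334)
Add(Add(Function('t')(Add(214, Mul(-1, 63))), 334034), 272886) = Add(Add(Rational(185, 334), 334034), 272886) = Add(Rational(111567541, 334), 272886) = Rational(202711465, 334)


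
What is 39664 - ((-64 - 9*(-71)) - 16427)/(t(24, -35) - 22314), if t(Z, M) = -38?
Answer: 221638469/5588 ≈ 39663.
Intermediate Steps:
39664 - ((-64 - 9*(-71)) - 16427)/(t(24, -35) - 22314) = 39664 - ((-64 - 9*(-71)) - 16427)/(-38 - 22314) = 39664 - ((-64 + 639) - 16427)/(-22352) = 39664 - (575 - 16427)*(-1)/22352 = 39664 - (-15852)*(-1)/22352 = 39664 - 1*3963/5588 = 39664 - 3963/5588 = 221638469/5588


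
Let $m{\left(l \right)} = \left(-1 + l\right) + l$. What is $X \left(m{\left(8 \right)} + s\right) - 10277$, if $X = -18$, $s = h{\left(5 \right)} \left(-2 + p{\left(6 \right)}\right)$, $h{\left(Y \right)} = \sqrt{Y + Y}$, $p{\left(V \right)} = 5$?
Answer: $-10547 - 54 \sqrt{10} \approx -10718.0$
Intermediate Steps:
$m{\left(l \right)} = -1 + 2 l$
$h{\left(Y \right)} = \sqrt{2} \sqrt{Y}$ ($h{\left(Y \right)} = \sqrt{2 Y} = \sqrt{2} \sqrt{Y}$)
$s = 3 \sqrt{10}$ ($s = \sqrt{2} \sqrt{5} \left(-2 + 5\right) = \sqrt{10} \cdot 3 = 3 \sqrt{10} \approx 9.4868$)
$X \left(m{\left(8 \right)} + s\right) - 10277 = - 18 \left(\left(-1 + 2 \cdot 8\right) + 3 \sqrt{10}\right) - 10277 = - 18 \left(\left(-1 + 16\right) + 3 \sqrt{10}\right) - 10277 = - 18 \left(15 + 3 \sqrt{10}\right) - 10277 = \left(-270 - 54 \sqrt{10}\right) - 10277 = -10547 - 54 \sqrt{10}$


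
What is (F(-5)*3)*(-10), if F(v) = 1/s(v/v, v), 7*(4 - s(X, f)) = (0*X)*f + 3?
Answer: -42/5 ≈ -8.4000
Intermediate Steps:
s(X, f) = 25/7 (s(X, f) = 4 - ((0*X)*f + 3)/7 = 4 - (0*f + 3)/7 = 4 - (0 + 3)/7 = 4 - 1/7*3 = 4 - 3/7 = 25/7)
F(v) = 7/25 (F(v) = 1/(25/7) = 7/25)
(F(-5)*3)*(-10) = ((7/25)*3)*(-10) = (21/25)*(-10) = -42/5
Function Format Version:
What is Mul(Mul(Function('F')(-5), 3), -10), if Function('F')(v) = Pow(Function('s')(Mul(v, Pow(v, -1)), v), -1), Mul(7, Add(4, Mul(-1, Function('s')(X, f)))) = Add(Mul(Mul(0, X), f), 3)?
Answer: Rational(-42, 5) ≈ -8.4000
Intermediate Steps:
Function('s')(X, f) = Rational(25, 7) (Function('s')(X, f) = Add(4, Mul(Rational(-1, 7), Add(Mul(Mul(0, X), f), 3))) = Add(4, Mul(Rational(-1, 7), Add(Mul(0, f), 3))) = Add(4, Mul(Rational(-1, 7), Add(0, 3))) = Add(4, Mul(Rational(-1, 7), 3)) = Add(4, Rational(-3, 7)) = Rational(25, 7))
Function('F')(v) = Rational(7, 25) (Function('F')(v) = Pow(Rational(25, 7), -1) = Rational(7, 25))
Mul(Mul(Function('F')(-5), 3), -10) = Mul(Mul(Rational(7, 25), 3), -10) = Mul(Rational(21, 25), -10) = Rational(-42, 5)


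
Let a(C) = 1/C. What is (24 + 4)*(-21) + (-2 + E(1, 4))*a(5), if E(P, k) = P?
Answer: -2941/5 ≈ -588.20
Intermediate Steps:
(24 + 4)*(-21) + (-2 + E(1, 4))*a(5) = (24 + 4)*(-21) + (-2 + 1)/5 = 28*(-21) - 1*⅕ = -588 - ⅕ = -2941/5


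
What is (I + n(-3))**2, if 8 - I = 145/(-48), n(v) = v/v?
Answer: 332929/2304 ≈ 144.50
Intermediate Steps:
n(v) = 1
I = 529/48 (I = 8 - 145/(-48) = 8 - 145*(-1)/48 = 8 - 1*(-145/48) = 8 + 145/48 = 529/48 ≈ 11.021)
(I + n(-3))**2 = (529/48 + 1)**2 = (577/48)**2 = 332929/2304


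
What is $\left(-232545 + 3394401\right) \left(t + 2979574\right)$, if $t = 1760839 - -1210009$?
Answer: $18814377503232$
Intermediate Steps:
$t = 2970848$ ($t = 1760839 + 1210009 = 2970848$)
$\left(-232545 + 3394401\right) \left(t + 2979574\right) = \left(-232545 + 3394401\right) \left(2970848 + 2979574\right) = 3161856 \cdot 5950422 = 18814377503232$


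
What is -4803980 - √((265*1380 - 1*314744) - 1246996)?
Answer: -4803980 - 2*I*√299010 ≈ -4.804e+6 - 1093.6*I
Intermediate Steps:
-4803980 - √((265*1380 - 1*314744) - 1246996) = -4803980 - √((365700 - 314744) - 1246996) = -4803980 - √(50956 - 1246996) = -4803980 - √(-1196040) = -4803980 - 2*I*√299010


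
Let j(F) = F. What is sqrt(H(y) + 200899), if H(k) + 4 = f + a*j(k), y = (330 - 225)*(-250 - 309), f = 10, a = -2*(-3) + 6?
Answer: I*sqrt(503435) ≈ 709.53*I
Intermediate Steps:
a = 12 (a = 6 + 6 = 12)
y = -58695 (y = 105*(-559) = -58695)
H(k) = 6 + 12*k (H(k) = -4 + (10 + 12*k) = 6 + 12*k)
sqrt(H(y) + 200899) = sqrt((6 + 12*(-58695)) + 200899) = sqrt((6 - 704340) + 200899) = sqrt(-704334 + 200899) = sqrt(-503435) = I*sqrt(503435)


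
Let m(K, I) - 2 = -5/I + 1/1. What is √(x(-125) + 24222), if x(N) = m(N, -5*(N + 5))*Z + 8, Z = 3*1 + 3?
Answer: √2424795/10 ≈ 155.72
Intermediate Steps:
m(K, I) = 3 - 5/I (m(K, I) = 2 + (-5/I + 1/1) = 2 + (-5/I + 1*1) = 2 + (-5/I + 1) = 2 + (1 - 5/I) = 3 - 5/I)
Z = 6 (Z = 3 + 3 = 6)
x(N) = 26 - 30/(-25 - 5*N) (x(N) = (3 - 5*(-1/(5*(N + 5))))*6 + 8 = (3 - 5*(-1/(5*(5 + N))))*6 + 8 = (3 - 5/(-25 - 5*N))*6 + 8 = (18 - 30/(-25 - 5*N)) + 8 = 26 - 30/(-25 - 5*N))
√(x(-125) + 24222) = √(2*(68 + 13*(-125))/(5 - 125) + 24222) = √(2*(68 - 1625)/(-120) + 24222) = √(2*(-1/120)*(-1557) + 24222) = √(519/20 + 24222) = √(484959/20) = √2424795/10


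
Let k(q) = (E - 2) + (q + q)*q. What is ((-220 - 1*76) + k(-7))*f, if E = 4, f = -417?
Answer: 81732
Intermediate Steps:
k(q) = 2 + 2*q**2 (k(q) = (4 - 2) + (q + q)*q = 2 + (2*q)*q = 2 + 2*q**2)
((-220 - 1*76) + k(-7))*f = ((-220 - 1*76) + (2 + 2*(-7)**2))*(-417) = ((-220 - 76) + (2 + 2*49))*(-417) = (-296 + (2 + 98))*(-417) = (-296 + 100)*(-417) = -196*(-417) = 81732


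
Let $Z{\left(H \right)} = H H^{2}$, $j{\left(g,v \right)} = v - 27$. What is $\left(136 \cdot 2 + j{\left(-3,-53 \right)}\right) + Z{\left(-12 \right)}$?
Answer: $-1536$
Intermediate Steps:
$j{\left(g,v \right)} = -27 + v$ ($j{\left(g,v \right)} = v - 27 = -27 + v$)
$Z{\left(H \right)} = H^{3}$
$\left(136 \cdot 2 + j{\left(-3,-53 \right)}\right) + Z{\left(-12 \right)} = \left(136 \cdot 2 - 80\right) + \left(-12\right)^{3} = \left(272 - 80\right) - 1728 = 192 - 1728 = -1536$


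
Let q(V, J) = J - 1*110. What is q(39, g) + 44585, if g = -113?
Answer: 44362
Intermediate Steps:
q(V, J) = -110 + J (q(V, J) = J - 110 = -110 + J)
q(39, g) + 44585 = (-110 - 113) + 44585 = -223 + 44585 = 44362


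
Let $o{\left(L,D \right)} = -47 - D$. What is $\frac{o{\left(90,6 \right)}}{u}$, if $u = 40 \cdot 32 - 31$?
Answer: $- \frac{53}{1249} \approx -0.042434$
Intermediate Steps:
$u = 1249$ ($u = 1280 - 31 = 1249$)
$\frac{o{\left(90,6 \right)}}{u} = \frac{-47 - 6}{1249} = \left(-47 - 6\right) \frac{1}{1249} = \left(-53\right) \frac{1}{1249} = - \frac{53}{1249}$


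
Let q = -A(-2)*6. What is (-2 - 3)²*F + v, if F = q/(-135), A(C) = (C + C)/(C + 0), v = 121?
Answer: 1109/9 ≈ 123.22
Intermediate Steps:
A(C) = 2 (A(C) = (2*C)/C = 2)
q = -12 (q = -1*2*6 = -2*6 = -12)
F = 4/45 (F = -12/(-135) = -12*(-1/135) = 4/45 ≈ 0.088889)
(-2 - 3)²*F + v = (-2 - 3)²*(4/45) + 121 = (-5)²*(4/45) + 121 = 25*(4/45) + 121 = 20/9 + 121 = 1109/9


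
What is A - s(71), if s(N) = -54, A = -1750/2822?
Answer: 75319/1411 ≈ 53.380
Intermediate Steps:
A = -875/1411 (A = -1750*1/2822 = -875/1411 ≈ -0.62013)
A - s(71) = -875/1411 - 1*(-54) = -875/1411 + 54 = 75319/1411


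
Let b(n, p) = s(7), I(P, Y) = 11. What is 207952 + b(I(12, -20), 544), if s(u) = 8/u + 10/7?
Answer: 1455682/7 ≈ 2.0795e+5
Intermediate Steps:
s(u) = 10/7 + 8/u (s(u) = 8/u + 10*(1/7) = 8/u + 10/7 = 10/7 + 8/u)
b(n, p) = 18/7 (b(n, p) = 10/7 + 8/7 = 18/7)
207952 + b(I(12, -20), 544) = 207952 + 18/7 = 1455682/7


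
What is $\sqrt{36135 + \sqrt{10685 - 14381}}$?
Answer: $\sqrt{36135 + 4 i \sqrt{231}} \approx 190.09 + 0.16 i$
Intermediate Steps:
$\sqrt{36135 + \sqrt{10685 - 14381}} = \sqrt{36135 + \sqrt{-3696}} = \sqrt{36135 + 4 i \sqrt{231}}$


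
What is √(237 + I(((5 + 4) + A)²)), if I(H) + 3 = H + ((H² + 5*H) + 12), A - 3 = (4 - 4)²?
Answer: √21846 ≈ 147.80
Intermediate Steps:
A = 3 (A = 3 + (4 - 4)² = 3 + 0² = 3 + 0 = 3)
I(H) = 9 + H² + 6*H (I(H) = -3 + (H + ((H² + 5*H) + 12)) = -3 + (H + (12 + H² + 5*H)) = -3 + (12 + H² + 6*H) = 9 + H² + 6*H)
√(237 + I(((5 + 4) + A)²)) = √(237 + (9 + (((5 + 4) + 3)²)² + 6*((5 + 4) + 3)²)) = √(237 + (9 + ((9 + 3)²)² + 6*(9 + 3)²)) = √(237 + (9 + (12²)² + 6*12²)) = √(237 + (9 + 144² + 6*144)) = √(237 + (9 + 20736 + 864)) = √(237 + 21609) = √21846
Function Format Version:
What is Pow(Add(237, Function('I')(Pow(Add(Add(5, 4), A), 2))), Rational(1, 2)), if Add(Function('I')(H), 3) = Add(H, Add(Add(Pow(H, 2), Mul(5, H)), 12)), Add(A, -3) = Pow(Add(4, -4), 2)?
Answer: Pow(21846, Rational(1, 2)) ≈ 147.80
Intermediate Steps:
A = 3 (A = Add(3, Pow(Add(4, -4), 2)) = Add(3, Pow(0, 2)) = Add(3, 0) = 3)
Function('I')(H) = Add(9, Pow(H, 2), Mul(6, H)) (Function('I')(H) = Add(-3, Add(H, Add(Add(Pow(H, 2), Mul(5, H)), 12))) = Add(-3, Add(H, Add(12, Pow(H, 2), Mul(5, H)))) = Add(-3, Add(12, Pow(H, 2), Mul(6, H))) = Add(9, Pow(H, 2), Mul(6, H)))
Pow(Add(237, Function('I')(Pow(Add(Add(5, 4), A), 2))), Rational(1, 2)) = Pow(Add(237, Add(9, Pow(Pow(Add(Add(5, 4), 3), 2), 2), Mul(6, Pow(Add(Add(5, 4), 3), 2)))), Rational(1, 2)) = Pow(Add(237, Add(9, Pow(Pow(Add(9, 3), 2), 2), Mul(6, Pow(Add(9, 3), 2)))), Rational(1, 2)) = Pow(Add(237, Add(9, Pow(Pow(12, 2), 2), Mul(6, Pow(12, 2)))), Rational(1, 2)) = Pow(Add(237, Add(9, Pow(144, 2), Mul(6, 144))), Rational(1, 2)) = Pow(Add(237, Add(9, 20736, 864)), Rational(1, 2)) = Pow(Add(237, 21609), Rational(1, 2)) = Pow(21846, Rational(1, 2))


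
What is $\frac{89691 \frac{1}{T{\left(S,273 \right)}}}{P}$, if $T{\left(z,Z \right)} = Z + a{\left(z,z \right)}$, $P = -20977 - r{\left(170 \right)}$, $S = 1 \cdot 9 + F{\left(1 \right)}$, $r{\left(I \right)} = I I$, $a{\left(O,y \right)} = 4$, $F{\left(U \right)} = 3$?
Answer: $- \frac{89691}{13815929} \approx -0.0064919$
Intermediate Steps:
$r{\left(I \right)} = I^{2}$
$S = 12$ ($S = 1 \cdot 9 + 3 = 9 + 3 = 12$)
$P = -49877$ ($P = -20977 - 170^{2} = -20977 - 28900 = -49877$)
$T{\left(z,Z \right)} = 4 + Z$ ($T{\left(z,Z \right)} = Z + 4 = 4 + Z$)
$\frac{89691 \frac{1}{T{\left(S,273 \right)}}}{P} = \frac{89691 \frac{1}{4 + 273}}{-49877} = \frac{89691}{277} \left(- \frac{1}{49877}\right) = - \frac{89691}{13815929}$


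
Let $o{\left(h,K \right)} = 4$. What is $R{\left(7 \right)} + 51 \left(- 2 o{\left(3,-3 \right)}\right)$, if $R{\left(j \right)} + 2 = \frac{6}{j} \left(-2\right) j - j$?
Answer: $-429$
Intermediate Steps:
$R{\left(j \right)} = -14 - j$ ($R{\left(j \right)} = -2 + \left(\frac{6}{j} \left(-2\right) j - j\right) = -2 + \left(- \frac{12}{j} j - j\right) = -2 - \left(12 + j\right) = -14 - j$)
$R{\left(7 \right)} + 51 \left(- 2 o{\left(3,-3 \right)}\right) = \left(-14 - 7\right) + 51 \left(\left(-2\right) 4\right) = \left(-14 - 7\right) + 51 \left(-8\right) = -21 - 408 = -429$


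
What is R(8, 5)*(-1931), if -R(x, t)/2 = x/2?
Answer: 15448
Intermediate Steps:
R(x, t) = -x (R(x, t) = -2*x/2 = -x)
R(8, 5)*(-1931) = -1*8*(-1931) = -8*(-1931) = 15448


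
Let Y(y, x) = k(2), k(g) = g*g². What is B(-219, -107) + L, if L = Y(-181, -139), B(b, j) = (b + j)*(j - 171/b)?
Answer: 2528388/73 ≈ 34635.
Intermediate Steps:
k(g) = g³
Y(y, x) = 8 (Y(y, x) = 2³ = 8)
L = 8
B(-219, -107) + L = (-171 + (-107)² - 219*(-107) - 171*(-107)/(-219)) + 8 = (-171 + 11449 + 23433 - 171*(-107)*(-1/219)) + 8 = (-171 + 11449 + 23433 - 6099/73) + 8 = 2527804/73 + 8 = 2528388/73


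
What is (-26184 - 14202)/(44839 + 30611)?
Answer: -6731/12575 ≈ -0.53527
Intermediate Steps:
(-26184 - 14202)/(44839 + 30611) = -40386/75450 = -40386*1/75450 = -6731/12575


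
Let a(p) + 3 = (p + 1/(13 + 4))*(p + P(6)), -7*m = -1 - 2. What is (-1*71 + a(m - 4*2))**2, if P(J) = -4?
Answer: 116035984/693889 ≈ 167.23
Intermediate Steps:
m = 3/7 (m = -(-1 - 2)/7 = -1/7*(-3) = 3/7 ≈ 0.42857)
a(p) = -3 + (-4 + p)*(1/17 + p) (a(p) = -3 + (p + 1/(13 + 4))*(p - 4) = -3 + (p + 1/17)*(-4 + p) = -3 + (1/17 + p)*(-4 + p) = -3 + (-4 + p)*(1/17 + p))
(-1*71 + a(m - 4*2))**2 = (-1*71 + (-55/17 + (3/7 - 4*2)**2 - 67*(3/7 - 4*2)/17))**2 = (-71 + (-55/17 + (3/7 - 8)**2 - 67*(3/7 - 8)/17))**2 = (-71 + (-55/17 + (-53/7)**2 - 67/17*(-53/7)))**2 = (-71 + (-55/17 + 2809/49 + 3551/119))**2 = (-71 + 69915/833)**2 = (10772/833)**2 = 116035984/693889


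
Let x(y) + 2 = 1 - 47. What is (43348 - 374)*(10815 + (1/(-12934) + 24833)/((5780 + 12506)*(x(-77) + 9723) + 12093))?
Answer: 531783115140232786837/1144200767781 ≈ 4.6476e+8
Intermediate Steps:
x(y) = -48 (x(y) = -2 + (1 - 47) = -2 - 46 = -48)
(43348 - 374)*(10815 + (1/(-12934) + 24833)/((5780 + 12506)*(x(-77) + 9723) + 12093)) = (43348 - 374)*(10815 + (1/(-12934) + 24833)/((5780 + 12506)*(-48 + 9723) + 12093)) = 42974*(10815 + (-1/12934 + 24833)/(18286*9675 + 12093)) = 42974*(10815 + 321190021/(12934*(176917050 + 12093))) = 42974*(10815 + (321190021/12934)/176929143) = 42974*(10815 + (321190021/12934)*(1/176929143)) = 42974*(10815 + 321190021/2288401535562) = 42974*(24749062928293051/2288401535562) = 531783115140232786837/1144200767781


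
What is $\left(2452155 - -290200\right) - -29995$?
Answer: $2772350$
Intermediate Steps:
$\left(2452155 - -290200\right) - -29995 = \left(2452155 + 290200\right) + \left(30046 - 51\right) = 2742355 + 29995 = 2772350$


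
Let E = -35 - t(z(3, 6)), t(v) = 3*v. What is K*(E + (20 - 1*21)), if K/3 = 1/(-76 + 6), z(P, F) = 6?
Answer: 81/35 ≈ 2.3143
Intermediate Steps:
E = -53 (E = -35 - 3*6 = -35 - 1*18 = -35 - 18 = -53)
K = -3/70 (K = 3/(-76 + 6) = 3/(-70) = 3*(-1/70) = -3/70 ≈ -0.042857)
K*(E + (20 - 1*21)) = -3*(-53 + (20 - 1*21))/70 = -3*(-53 + (20 - 21))/70 = -3*(-53 - 1)/70 = -3/70*(-54) = 81/35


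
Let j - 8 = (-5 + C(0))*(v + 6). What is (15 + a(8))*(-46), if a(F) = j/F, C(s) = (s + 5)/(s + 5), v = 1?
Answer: -575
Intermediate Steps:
C(s) = 1 (C(s) = (5 + s)/(5 + s) = 1)
j = -20 (j = 8 + (-5 + 1)*(1 + 6) = 8 - 4*7 = 8 - 28 = -20)
a(F) = -20/F
(15 + a(8))*(-46) = (15 - 20/8)*(-46) = (15 - 20*⅛)*(-46) = (15 - 5/2)*(-46) = (25/2)*(-46) = -575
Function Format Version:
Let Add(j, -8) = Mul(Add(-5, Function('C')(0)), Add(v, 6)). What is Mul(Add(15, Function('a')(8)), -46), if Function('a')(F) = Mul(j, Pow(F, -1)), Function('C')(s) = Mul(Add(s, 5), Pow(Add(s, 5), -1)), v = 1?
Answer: -575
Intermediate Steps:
Function('C')(s) = 1 (Function('C')(s) = Mul(Add(5, s), Pow(Add(5, s), -1)) = 1)
j = -20 (j = Add(8, Mul(Add(-5, 1), Add(1, 6))) = Add(8, Mul(-4, 7)) = Add(8, -28) = -20)
Function('a')(F) = Mul(-20, Pow(F, -1))
Mul(Add(15, Function('a')(8)), -46) = Mul(Add(15, Mul(-20, Pow(8, -1))), -46) = Mul(Add(15, Mul(-20, Rational(1, 8))), -46) = Mul(Add(15, Rational(-5, 2)), -46) = Mul(Rational(25, 2), -46) = -575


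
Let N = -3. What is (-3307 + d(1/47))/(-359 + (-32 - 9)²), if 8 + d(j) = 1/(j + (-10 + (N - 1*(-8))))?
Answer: -775757/309348 ≈ -2.5077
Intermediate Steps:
d(j) = -8 + 1/(-5 + j) (d(j) = -8 + 1/(j + (-10 + (-3 - 1*(-8)))) = -8 + 1/(j + (-10 + (-3 + 8))) = -8 + 1/(j + (-10 + 5)) = -8 + 1/(j - 5) = -8 + 1/(-5 + j))
(-3307 + d(1/47))/(-359 + (-32 - 9)²) = (-3307 + (41 - 8/47)/(-5 + 1/47))/(-359 + (-32 - 9)²) = (-3307 + (41 - 8/47)/(-5 + 1*(1/47)))/(-359 + (-41)²) = (-3307 + (41 - 8*1/47)/(-5 + 1/47))/(-359 + 1681) = (-3307 + (41 - 8/47)/(-234/47))/1322 = (-3307 - 47/234*1919/47)*(1/1322) = (-3307 - 1919/234)*(1/1322) = -775757/234*1/1322 = -775757/309348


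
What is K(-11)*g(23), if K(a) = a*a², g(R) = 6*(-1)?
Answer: 7986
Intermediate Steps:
g(R) = -6
K(a) = a³
K(-11)*g(23) = (-11)³*(-6) = -1331*(-6) = 7986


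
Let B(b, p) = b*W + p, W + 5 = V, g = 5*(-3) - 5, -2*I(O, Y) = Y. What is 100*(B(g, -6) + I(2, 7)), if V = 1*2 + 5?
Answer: -4950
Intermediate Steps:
I(O, Y) = -Y/2
g = -20 (g = -15 - 5 = -20)
V = 7 (V = 2 + 5 = 7)
W = 2 (W = -5 + 7 = 2)
B(b, p) = p + 2*b (B(b, p) = b*2 + p = 2*b + p = p + 2*b)
100*(B(g, -6) + I(2, 7)) = 100*((-6 + 2*(-20)) - 1/2*7) = 100*((-6 - 40) - 7/2) = 100*(-46 - 7/2) = 100*(-99/2) = -4950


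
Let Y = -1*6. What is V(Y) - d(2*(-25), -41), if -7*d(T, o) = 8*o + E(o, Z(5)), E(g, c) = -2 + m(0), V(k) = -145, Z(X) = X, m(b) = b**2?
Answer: -1345/7 ≈ -192.14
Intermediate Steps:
Y = -6
E(g, c) = -2 (E(g, c) = -2 + 0**2 = -2 + 0 = -2)
d(T, o) = 2/7 - 8*o/7 (d(T, o) = -(8*o - 2)/7 = -(-2 + 8*o)/7 = 2/7 - 8*o/7)
V(Y) - d(2*(-25), -41) = -145 - (2/7 - 8/7*(-41)) = -145 - (2/7 + 328/7) = -145 - 1*330/7 = -145 - 330/7 = -1345/7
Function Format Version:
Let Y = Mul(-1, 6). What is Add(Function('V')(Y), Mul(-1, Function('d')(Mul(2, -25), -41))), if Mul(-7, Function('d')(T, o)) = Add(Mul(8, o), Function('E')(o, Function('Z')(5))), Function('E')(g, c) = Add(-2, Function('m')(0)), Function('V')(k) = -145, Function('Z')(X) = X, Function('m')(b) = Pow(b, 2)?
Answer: Rational(-1345, 7) ≈ -192.14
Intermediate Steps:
Y = -6
Function('E')(g, c) = -2 (Function('E')(g, c) = Add(-2, Pow(0, 2)) = Add(-2, 0) = -2)
Function('d')(T, o) = Add(Rational(2, 7), Mul(Rational(-8, 7), o)) (Function('d')(T, o) = Mul(Rational(-1, 7), Add(Mul(8, o), -2)) = Mul(Rational(-1, 7), Add(-2, Mul(8, o))) = Add(Rational(2, 7), Mul(Rational(-8, 7), o)))
Add(Function('V')(Y), Mul(-1, Function('d')(Mul(2, -25), -41))) = Add(-145, Mul(-1, Add(Rational(2, 7), Mul(Rational(-8, 7), -41)))) = Add(-145, Mul(-1, Add(Rational(2, 7), Rational(328, 7)))) = Add(-145, Mul(-1, Rational(330, 7))) = Add(-145, Rational(-330, 7)) = Rational(-1345, 7)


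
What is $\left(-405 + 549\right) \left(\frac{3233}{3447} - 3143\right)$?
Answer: $- \frac{173291008}{383} \approx -4.5246 \cdot 10^{5}$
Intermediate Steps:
$\left(-405 + 549\right) \left(\frac{3233}{3447} - 3143\right) = 144 \left(3233 \cdot \frac{1}{3447} - 3143\right) = 144 \left(\frac{3233}{3447} - 3143\right) = 144 \left(- \frac{10830688}{3447}\right) = - \frac{173291008}{383}$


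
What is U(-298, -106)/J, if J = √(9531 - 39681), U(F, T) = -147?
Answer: 49*I*√134/670 ≈ 0.84659*I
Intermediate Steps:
J = 15*I*√134 (J = √(-30150) = 15*I*√134 ≈ 173.64*I)
U(-298, -106)/J = -147*(-I*√134/2010) = -(-49)*I*√134/670 = 49*I*√134/670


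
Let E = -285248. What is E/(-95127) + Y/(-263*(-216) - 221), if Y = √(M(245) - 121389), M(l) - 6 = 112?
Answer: 285248/95127 + I*√121271/56587 ≈ 2.9986 + 0.0061541*I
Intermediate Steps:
M(l) = 118 (M(l) = 6 + 112 = 118)
Y = I*√121271 (Y = √(118 - 121389) = √(-121271) = I*√121271 ≈ 348.24*I)
E/(-95127) + Y/(-263*(-216) - 221) = -285248/(-95127) + (I*√121271)/(-263*(-216) - 221) = -285248*(-1/95127) + (I*√121271)/(56808 - 221) = 285248/95127 + (I*√121271)/56587 = 285248/95127 + (I*√121271)*(1/56587) = 285248/95127 + I*√121271/56587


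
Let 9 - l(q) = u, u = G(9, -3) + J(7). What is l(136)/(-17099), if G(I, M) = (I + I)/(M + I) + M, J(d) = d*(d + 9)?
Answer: 103/17099 ≈ 0.0060237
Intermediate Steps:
J(d) = d*(9 + d)
G(I, M) = M + 2*I/(I + M) (G(I, M) = (2*I)/(I + M) + M = 2*I/(I + M) + M = M + 2*I/(I + M))
u = 112 (u = ((-3)² + 2*9 + 9*(-3))/(9 - 3) + 7*(9 + 7) = (9 + 18 - 27)/6 + 7*16 = (⅙)*0 + 112 = 0 + 112 = 112)
l(q) = -103 (l(q) = 9 - 1*112 = 9 - 112 = -103)
l(136)/(-17099) = -103/(-17099) = -103*(-1/17099) = 103/17099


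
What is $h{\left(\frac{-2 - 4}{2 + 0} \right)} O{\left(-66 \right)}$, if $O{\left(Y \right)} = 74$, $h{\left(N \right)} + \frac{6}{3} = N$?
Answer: $-370$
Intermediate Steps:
$h{\left(N \right)} = -2 + N$
$h{\left(\frac{-2 - 4}{2 + 0} \right)} O{\left(-66 \right)} = \left(-2 + \frac{-2 - 4}{2 + 0}\right) 74 = \left(-2 - \frac{6}{2}\right) 74 = \left(-2 - 3\right) 74 = \left(-5\right) 74 = -370$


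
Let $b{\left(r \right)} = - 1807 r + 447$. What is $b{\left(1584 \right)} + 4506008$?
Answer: $1644167$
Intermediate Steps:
$b{\left(r \right)} = 447 - 1807 r$
$b{\left(1584 \right)} + 4506008 = \left(447 - 2862288\right) + 4506008 = -2861841 + 4506008 = 1644167$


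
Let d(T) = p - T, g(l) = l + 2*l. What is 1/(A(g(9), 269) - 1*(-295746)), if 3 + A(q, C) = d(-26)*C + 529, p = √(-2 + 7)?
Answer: 303266/91969904951 - 269*√5/91969904951 ≈ 3.2909e-6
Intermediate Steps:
g(l) = 3*l
p = √5 ≈ 2.2361
d(T) = √5 - T
A(q, C) = 526 + C*(26 + √5) (A(q, C) = -3 + ((√5 - 1*(-26))*C + 529) = -3 + ((√5 + 26)*C + 529) = -3 + ((26 + √5)*C + 529) = -3 + (C*(26 + √5) + 529) = -3 + (529 + C*(26 + √5)) = 526 + C*(26 + √5))
1/(A(g(9), 269) - 1*(-295746)) = 1/((526 + 269*(26 + √5)) - 1*(-295746)) = 1/((526 + (6994 + 269*√5)) + 295746) = 1/((7520 + 269*√5) + 295746) = 1/(303266 + 269*√5)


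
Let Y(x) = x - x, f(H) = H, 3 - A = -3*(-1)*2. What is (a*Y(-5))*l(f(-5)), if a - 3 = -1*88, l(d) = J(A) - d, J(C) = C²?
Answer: 0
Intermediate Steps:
A = -3 (A = 3 - (-3*(-1))*2 = 3 - 3*2 = 3 - 1*6 = 3 - 6 = -3)
Y(x) = 0
l(d) = 9 - d (l(d) = (-3)² - d = 9 - d)
a = -85 (a = 3 - 1*88 = 3 - 88 = -85)
(a*Y(-5))*l(f(-5)) = (-85*0)*(9 - 1*(-5)) = 0*(9 + 5) = 0*14 = 0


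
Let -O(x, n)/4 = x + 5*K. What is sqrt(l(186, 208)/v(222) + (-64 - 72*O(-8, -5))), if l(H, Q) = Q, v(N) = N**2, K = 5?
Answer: 2*sqrt(14883781)/111 ≈ 69.513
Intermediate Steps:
O(x, n) = -100 - 4*x (O(x, n) = -4*(x + 5*5) = -4*(x + 25) = -4*(25 + x) = -100 - 4*x)
sqrt(l(186, 208)/v(222) + (-64 - 72*O(-8, -5))) = sqrt(208/(222**2) + (-64 - 72*(-100 - 4*(-8)))) = sqrt(208/49284 + (-64 - 72*(-100 + 32))) = sqrt(208*(1/49284) + (-64 - 72*(-68))) = sqrt(52/12321 + (-64 + 4896)) = sqrt(52/12321 + 4832) = sqrt(59535124/12321) = 2*sqrt(14883781)/111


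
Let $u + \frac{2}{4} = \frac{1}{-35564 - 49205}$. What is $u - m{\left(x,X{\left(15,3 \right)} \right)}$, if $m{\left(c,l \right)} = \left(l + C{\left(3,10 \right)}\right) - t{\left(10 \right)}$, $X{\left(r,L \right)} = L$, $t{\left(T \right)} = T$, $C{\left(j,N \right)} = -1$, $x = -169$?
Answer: $\frac{1271533}{169538} \approx 7.5$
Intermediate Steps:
$m{\left(c,l \right)} = -11 + l$ ($m{\left(c,l \right)} = \left(l - 1\right) - 10 = \left(-1 + l\right) - 10 = -11 + l$)
$u = - \frac{84771}{169538}$ ($u = - \frac{1}{2} + \frac{1}{-35564 - 49205} = - \frac{1}{2} + \frac{1}{-84769} = - \frac{1}{2} - \frac{1}{84769} = - \frac{84771}{169538} \approx -0.50001$)
$u - m{\left(x,X{\left(15,3 \right)} \right)} = - \frac{84771}{169538} - \left(-11 + 3\right) = - \frac{84771}{169538} - -8 = - \frac{84771}{169538} + 8 = \frac{1271533}{169538}$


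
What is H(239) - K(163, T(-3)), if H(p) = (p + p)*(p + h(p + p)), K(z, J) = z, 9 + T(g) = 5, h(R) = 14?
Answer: 120771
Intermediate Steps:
T(g) = -4 (T(g) = -9 + 5 = -4)
H(p) = 2*p*(14 + p) (H(p) = (p + p)*(p + 14) = (2*p)*(14 + p) = 2*p*(14 + p))
H(239) - K(163, T(-3)) = 2*239*(14 + 239) - 1*163 = 2*239*253 - 163 = 120934 - 163 = 120771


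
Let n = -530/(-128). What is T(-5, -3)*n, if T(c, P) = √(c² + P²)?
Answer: 265*√34/64 ≈ 24.144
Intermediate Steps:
n = 265/64 (n = -530*(-1/128) = 265/64 ≈ 4.1406)
T(c, P) = √(P² + c²)
T(-5, -3)*n = √((-3)² + (-5)²)*(265/64) = √(9 + 25)*(265/64) = √34*(265/64) = 265*√34/64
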